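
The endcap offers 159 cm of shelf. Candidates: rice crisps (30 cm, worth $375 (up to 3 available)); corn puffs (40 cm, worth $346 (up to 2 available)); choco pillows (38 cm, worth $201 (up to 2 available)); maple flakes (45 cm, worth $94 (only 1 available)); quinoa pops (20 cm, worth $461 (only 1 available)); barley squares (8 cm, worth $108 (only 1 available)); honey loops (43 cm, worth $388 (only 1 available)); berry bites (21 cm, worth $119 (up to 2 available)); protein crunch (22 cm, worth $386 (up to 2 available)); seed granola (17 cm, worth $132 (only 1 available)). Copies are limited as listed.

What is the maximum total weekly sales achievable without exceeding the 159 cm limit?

2358

By weekly sales per cm: quinoa pops 23.05, protein crunch 17.55, barley squares 13.50, rice crisps 12.50 lead.
Taking the top-ratio products first gives 2×rice crisps + quinoa pops + barley squares + 2×protein crunch + seed granola for 2223 (149 cm).
Replace barley squares and seed granola with rice crisps: the trade gains 135 net, giving 2358 at 154 cm.
No other feasible combination exceeds 2358.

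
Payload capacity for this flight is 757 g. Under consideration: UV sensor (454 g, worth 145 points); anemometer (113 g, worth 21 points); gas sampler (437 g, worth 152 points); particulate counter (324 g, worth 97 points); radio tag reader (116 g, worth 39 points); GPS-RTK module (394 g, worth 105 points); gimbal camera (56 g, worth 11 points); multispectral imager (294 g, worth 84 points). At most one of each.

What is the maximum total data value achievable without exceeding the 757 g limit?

A density-first pass picks anemometer + gas sampler + radio tag reader + gimbal camera — 223 at 722 g.
The 285 g tied up in anemometer and radio tag reader and gimbal camera is better spent on multispectral imager — total rises to 236 (731 g).
That's the maximum — no swap from here does better than 236.

236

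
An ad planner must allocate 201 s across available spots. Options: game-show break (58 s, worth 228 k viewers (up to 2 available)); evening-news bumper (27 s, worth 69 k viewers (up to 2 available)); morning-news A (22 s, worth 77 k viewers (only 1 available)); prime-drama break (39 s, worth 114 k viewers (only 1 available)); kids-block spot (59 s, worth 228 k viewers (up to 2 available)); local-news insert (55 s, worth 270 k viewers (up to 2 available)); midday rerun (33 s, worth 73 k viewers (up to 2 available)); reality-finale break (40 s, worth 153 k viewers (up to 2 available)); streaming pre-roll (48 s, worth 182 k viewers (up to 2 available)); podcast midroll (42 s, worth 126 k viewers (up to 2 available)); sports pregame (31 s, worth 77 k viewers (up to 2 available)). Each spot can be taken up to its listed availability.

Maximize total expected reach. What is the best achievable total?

By expected reach per s: local-news insert 4.91, game-show break 3.93, kids-block spot 3.86 lead.
Greedy by ratio would take game-show break + morning-news A + 2×local-news insert: 190 s used, total 845.
Dropping game-show break and morning-news A frees 80 s; slotting in reality-finale break + streaming pre-roll (88 s) lifts the total to 875 at 198 s.
No other feasible combination exceeds 875.

875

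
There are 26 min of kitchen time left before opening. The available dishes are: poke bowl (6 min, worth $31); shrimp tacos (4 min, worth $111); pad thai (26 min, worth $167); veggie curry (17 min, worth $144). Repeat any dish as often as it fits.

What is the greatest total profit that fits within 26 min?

By profit per min: shrimp tacos 27.75, veggie curry 8.47, pad thai 6.42, poke bowl 5.17 lead.
6×shrimp tacos uses 24 of the 26 min and totals 666.
The spare 2 min is too small for any remaining dish, and no exchange beats 666.

666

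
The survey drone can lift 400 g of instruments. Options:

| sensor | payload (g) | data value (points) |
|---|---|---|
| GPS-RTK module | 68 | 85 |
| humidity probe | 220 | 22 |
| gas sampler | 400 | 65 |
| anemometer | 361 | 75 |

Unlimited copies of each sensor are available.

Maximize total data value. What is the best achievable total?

425

Best packing: 5×GPS-RTK module — 340 g, 425 total.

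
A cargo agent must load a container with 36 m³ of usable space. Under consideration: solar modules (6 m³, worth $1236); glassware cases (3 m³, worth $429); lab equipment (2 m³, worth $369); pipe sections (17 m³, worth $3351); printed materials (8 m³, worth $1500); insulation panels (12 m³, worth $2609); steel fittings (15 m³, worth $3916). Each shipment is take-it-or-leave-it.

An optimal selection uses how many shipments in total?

The maximum revenue within 36 m³ is 8190.
One optimal bundle: solar modules + glassware cases + insulation panels + steel fittings (36 m³).
Any selection reaching 8190 contains exactly 4 shipments.

4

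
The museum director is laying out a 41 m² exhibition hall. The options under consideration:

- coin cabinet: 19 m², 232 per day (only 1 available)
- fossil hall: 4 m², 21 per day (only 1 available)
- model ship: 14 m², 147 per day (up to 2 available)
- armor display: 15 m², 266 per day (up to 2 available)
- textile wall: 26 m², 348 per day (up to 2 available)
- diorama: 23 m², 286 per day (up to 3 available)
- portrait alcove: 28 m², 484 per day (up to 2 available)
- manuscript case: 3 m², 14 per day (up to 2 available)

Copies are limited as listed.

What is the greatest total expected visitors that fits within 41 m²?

614

A density-first pass picks fossil hall + 2×armor display + 2×manuscript case — 581 at 40 m².
The 25 m² tied up in fossil hall and armor display and 2×manuscript case is better spent on textile wall — total rises to 614 (41 m²).
That's the maximum — no swap from here does better than 614.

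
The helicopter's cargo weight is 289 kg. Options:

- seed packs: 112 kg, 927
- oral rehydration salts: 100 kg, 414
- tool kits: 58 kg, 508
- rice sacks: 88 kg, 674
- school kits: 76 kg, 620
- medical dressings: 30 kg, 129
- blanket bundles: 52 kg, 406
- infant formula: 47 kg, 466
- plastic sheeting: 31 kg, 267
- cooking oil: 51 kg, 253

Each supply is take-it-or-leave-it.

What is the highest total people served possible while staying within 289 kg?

2419

The ratio heuristic lands on seed packs + tool kits + medical dressings + infant formula + plastic sheeting (2297) but leaves 11 kg idle.
A better packing is seed packs + school kits + blanket bundles + infant formula: 287 kg, total 2419.
No other feasible combination exceeds 2419.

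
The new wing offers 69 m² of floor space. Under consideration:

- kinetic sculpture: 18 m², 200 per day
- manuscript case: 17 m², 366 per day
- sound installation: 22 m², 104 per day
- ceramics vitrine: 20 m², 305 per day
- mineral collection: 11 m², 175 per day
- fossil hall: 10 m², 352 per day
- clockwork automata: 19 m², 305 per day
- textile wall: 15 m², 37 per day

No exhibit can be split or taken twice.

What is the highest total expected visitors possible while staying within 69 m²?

A density-first pass picks manuscript case + mineral collection + fossil hall + clockwork automata — 1198 at 57 m².
Dropping mineral collection frees 11 m²; slotting in ceramics vitrine (20 m²) lifts the total to 1328 at 66 m².

1328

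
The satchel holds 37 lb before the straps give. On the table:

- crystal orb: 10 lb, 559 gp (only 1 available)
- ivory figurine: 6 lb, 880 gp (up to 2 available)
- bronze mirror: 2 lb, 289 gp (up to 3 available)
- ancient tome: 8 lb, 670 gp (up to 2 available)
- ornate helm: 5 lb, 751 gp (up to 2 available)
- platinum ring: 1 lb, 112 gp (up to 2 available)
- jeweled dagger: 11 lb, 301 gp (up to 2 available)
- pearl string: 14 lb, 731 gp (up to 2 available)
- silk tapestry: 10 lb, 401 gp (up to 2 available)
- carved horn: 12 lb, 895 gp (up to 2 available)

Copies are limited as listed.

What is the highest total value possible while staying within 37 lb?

The ratio heuristic lands on 2×ivory figurine + 3×bronze mirror + 2×ornate helm + 2×platinum ring (4353) but leaves 7 lb idle.
The 1 lb tied up in platinum ring is better spent on ancient tome — total rises to 4911 (37 lb).
No other feasible combination exceeds 4911.

4911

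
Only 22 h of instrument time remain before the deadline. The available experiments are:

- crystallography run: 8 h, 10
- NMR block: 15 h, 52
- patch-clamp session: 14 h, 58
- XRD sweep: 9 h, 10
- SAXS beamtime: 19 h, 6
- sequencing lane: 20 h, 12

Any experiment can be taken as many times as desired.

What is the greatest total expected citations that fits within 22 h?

68

By expected citations per h: patch-clamp session 4.14, NMR block 3.47, crystallography run 1.25, XRD sweep 1.11 lead.
The ratio ordering already packs tightly: crystallography run + patch-clamp session, 22 h, 68.
Nothing else within 22 h beats 68.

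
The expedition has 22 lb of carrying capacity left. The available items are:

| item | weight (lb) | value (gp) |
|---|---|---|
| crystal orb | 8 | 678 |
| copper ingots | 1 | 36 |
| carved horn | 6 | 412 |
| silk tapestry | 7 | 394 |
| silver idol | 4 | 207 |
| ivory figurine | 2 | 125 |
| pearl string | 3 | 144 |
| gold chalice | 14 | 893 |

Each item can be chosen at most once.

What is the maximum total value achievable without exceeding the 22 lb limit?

A density-first pass picks crystal orb + copper ingots + carved horn + silver idol + ivory figurine — 1458 at 21 lb.
Using the slack differently, crystal orb + gold chalice comes to 1571 at 22 lb.
Next best is crystal orb + copper ingots + carved horn + silk tapestry at 1520 (22 lb) — short by 51.

1571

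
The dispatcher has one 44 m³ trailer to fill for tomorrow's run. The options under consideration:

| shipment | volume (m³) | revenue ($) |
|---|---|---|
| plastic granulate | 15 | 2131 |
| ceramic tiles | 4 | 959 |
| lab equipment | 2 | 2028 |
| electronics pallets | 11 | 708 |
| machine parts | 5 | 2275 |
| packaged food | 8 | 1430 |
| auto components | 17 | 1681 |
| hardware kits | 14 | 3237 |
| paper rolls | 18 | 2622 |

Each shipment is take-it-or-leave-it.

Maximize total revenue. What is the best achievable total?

Greedy by ratio would take ceramic tiles + lab equipment + electronics pallets + machine parts + packaged food + hardware kits: 44 m³ used, total 10637.
Replace electronics pallets and packaged food with paper rolls: the trade gains 484 net, giving 11121 at 43 m³.
That's the maximum — no swap from here does better than 11121.

11121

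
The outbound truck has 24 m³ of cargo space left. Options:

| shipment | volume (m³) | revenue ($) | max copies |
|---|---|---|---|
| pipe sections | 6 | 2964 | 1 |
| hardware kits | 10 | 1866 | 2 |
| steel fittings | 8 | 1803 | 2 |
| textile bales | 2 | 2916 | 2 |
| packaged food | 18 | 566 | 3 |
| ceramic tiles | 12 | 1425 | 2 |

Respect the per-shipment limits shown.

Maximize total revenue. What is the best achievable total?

10662

Filling by ratio: pipe sections + steel fittings + 2×textile bales for 10599, with 6 m³ left unused.
Dropping steel fittings frees 8 m³; slotting in hardware kits (10 m³) lifts the total to 10662 at 20 m³.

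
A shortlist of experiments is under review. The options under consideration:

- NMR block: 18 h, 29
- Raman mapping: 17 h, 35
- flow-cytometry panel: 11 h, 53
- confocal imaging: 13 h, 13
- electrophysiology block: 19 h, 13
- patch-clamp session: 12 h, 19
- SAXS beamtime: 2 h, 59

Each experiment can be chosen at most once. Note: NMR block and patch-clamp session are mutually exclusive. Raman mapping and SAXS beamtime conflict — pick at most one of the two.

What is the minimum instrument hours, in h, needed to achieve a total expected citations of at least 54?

2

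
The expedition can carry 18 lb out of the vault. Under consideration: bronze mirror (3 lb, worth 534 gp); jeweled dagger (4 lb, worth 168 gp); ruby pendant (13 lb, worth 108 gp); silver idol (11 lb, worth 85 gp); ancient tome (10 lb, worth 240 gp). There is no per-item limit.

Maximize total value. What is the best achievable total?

Density check — bronze mirror 178.00, jeweled dagger 42.00, ancient tome 24.00, ruby pendant 8.31 are the best per lb.
6×bronze mirror uses 18 of the 18 lb and totals 3204.

3204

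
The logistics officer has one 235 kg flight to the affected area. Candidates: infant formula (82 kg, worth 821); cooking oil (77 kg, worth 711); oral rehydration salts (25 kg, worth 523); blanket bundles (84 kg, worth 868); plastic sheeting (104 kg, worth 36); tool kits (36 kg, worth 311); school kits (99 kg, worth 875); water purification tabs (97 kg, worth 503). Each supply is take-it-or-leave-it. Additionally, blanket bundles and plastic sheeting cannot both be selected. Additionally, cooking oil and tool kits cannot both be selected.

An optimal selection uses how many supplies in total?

Best achievable people served is 2523.
For example infant formula + oral rehydration salts + blanket bundles + tool kits achieves it, using 227 kg.
Any selection reaching 2523 contains exactly 4 supplies.

4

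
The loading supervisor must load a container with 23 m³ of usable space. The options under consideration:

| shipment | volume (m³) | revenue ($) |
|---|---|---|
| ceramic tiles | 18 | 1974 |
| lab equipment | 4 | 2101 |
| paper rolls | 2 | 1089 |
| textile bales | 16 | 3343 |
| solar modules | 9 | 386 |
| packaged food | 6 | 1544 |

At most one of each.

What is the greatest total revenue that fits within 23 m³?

Greedy by ratio would take lab equipment + paper rolls + solar modules + packaged food: 21 m³ used, total 5120.
The 15 m³ tied up in solar modules and packaged food is better spent on textile bales — total rises to 6533 (22 m³).

6533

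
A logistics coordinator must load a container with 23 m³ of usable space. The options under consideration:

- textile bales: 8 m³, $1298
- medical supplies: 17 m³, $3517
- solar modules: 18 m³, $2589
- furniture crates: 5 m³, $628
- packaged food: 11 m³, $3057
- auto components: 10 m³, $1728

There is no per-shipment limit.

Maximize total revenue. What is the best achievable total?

6114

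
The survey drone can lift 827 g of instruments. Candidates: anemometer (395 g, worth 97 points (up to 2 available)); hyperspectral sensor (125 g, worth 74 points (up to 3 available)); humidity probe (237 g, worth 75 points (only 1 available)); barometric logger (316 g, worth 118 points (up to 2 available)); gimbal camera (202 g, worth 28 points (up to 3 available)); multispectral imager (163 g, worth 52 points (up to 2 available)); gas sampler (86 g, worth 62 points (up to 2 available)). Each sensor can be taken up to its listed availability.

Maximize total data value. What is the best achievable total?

421

By data value per g: gas sampler 0.72, hyperspectral sensor 0.59, barometric logger 0.37, multispectral imager 0.32 lead.
A density-first pass picks 3×hyperspectral sensor + multispectral imager + 2×gas sampler — 398 at 710 g.
Dropping multispectral imager frees 163 g; slotting in humidity probe (237 g) lifts the total to 421 at 784 g.
No other feasible combination exceeds 421.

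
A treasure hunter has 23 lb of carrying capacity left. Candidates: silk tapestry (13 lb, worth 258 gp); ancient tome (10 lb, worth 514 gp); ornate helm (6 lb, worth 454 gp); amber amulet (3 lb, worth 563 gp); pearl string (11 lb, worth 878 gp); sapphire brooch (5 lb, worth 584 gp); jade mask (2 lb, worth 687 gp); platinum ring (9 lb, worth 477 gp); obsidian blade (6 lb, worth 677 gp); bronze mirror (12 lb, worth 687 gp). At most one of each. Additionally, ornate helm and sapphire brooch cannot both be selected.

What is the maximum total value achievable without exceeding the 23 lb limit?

2805

Ranking by ratio (value/lb): jade mask 343.50, amber amulet 187.67, sapphire brooch 116.80, obsidian blade 112.83.
Best packing: amber amulet + pearl string + jade mask + obsidian blade — 22 lb, 2805 total.
That's the maximum — no feasible swap from here does better than 2805.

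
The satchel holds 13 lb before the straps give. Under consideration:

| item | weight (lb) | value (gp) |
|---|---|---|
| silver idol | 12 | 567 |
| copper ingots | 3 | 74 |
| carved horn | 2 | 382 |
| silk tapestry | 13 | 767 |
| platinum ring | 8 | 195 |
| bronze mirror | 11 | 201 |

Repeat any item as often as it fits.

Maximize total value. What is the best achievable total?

2292

Ranking by ratio (value/lb): carved horn 191.00, silk tapestry 59.00, silver idol 47.25, copper ingots 24.67.
Best packing: 6×carved horn — 12 lb, 2292 total.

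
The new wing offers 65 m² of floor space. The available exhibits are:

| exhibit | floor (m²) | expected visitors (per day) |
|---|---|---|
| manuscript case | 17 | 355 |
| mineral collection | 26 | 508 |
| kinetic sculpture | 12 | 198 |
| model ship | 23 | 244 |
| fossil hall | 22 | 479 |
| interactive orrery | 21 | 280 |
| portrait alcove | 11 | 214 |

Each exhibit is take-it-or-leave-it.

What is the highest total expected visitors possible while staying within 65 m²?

1342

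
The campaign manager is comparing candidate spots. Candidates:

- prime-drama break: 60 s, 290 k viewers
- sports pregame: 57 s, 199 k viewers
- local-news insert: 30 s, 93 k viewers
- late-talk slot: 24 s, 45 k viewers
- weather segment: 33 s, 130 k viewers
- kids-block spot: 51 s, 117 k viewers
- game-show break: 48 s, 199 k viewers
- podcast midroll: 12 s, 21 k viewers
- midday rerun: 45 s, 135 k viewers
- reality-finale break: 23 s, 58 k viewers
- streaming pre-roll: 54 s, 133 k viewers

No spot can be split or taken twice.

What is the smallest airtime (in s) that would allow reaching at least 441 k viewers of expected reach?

105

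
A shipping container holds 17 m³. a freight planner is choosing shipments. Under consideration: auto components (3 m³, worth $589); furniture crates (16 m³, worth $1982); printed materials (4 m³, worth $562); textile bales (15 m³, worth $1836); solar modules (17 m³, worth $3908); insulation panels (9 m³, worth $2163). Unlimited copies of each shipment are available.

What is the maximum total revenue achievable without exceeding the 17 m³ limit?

Ranking by ratio (revenue/m³): insulation panels 240.33, solar modules 229.88, auto components 196.33, printed materials 140.50.
The ratio heuristic lands on 2×auto components + insulation panels (3341) but leaves 2 m³ idle.
The 15 m³ tied up in 2×auto components and insulation panels is better spent on solar modules — total rises to 3908 (17 m³).

3908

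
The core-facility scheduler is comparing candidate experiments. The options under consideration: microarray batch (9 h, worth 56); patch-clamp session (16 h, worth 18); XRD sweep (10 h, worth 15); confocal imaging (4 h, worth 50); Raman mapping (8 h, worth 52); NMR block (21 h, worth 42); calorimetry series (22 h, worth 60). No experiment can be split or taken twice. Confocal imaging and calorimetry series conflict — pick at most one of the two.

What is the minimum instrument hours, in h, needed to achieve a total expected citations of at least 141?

Minimise h subject to total expected citations ≥ 141.
microarray batch + confocal imaging + Raman mapping reaches 158 using 21 h.
Any bundle with less than 21 h falls short of 141.

21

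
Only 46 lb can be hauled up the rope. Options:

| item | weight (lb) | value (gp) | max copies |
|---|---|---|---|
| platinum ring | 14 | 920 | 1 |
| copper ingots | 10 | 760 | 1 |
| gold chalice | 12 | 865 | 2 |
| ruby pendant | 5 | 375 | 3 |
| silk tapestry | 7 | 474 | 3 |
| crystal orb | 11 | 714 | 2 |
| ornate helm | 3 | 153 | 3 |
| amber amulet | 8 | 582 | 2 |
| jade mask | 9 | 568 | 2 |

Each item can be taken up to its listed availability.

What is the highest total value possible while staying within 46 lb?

Ranking by ratio (value/lb): copper ingots 76.00, ruby pendant 75.00, amber amulet 72.75.
Greedy by ratio would take copper ingots + 3×ruby pendant + ornate helm + 2×amber amulet: 44 lb used, total 3202.
A better packing is copper ingots + 2×gold chalice + ruby pendant + silk tapestry: 46 lb, total 3339.

3339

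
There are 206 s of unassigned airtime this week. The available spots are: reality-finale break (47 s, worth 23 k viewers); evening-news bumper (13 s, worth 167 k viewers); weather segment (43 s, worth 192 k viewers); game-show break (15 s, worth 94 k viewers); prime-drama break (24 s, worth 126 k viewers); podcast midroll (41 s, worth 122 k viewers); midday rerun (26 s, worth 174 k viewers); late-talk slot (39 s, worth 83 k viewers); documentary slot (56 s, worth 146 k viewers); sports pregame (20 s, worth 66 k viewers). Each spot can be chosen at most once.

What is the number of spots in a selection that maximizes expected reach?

Optimal total is 965.
evening-news bumper + weather segment + game-show break + prime-drama break + midday rerun + documentary slot + sports pregame hits 965 at 197 s.
Every optimal selection uses 7 spots.

7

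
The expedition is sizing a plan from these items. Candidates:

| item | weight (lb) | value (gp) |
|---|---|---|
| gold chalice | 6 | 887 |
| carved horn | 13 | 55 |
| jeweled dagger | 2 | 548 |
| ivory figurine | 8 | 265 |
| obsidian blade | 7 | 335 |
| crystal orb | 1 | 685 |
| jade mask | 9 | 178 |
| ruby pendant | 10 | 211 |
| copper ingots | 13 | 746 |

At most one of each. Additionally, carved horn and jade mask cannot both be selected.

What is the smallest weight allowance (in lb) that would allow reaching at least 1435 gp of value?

7

Minimise lb subject to total value ≥ 1435.
gold chalice + crystal orb reaches 1572 using 7 lb.
Below 7 lb the best achievable stays under 1435.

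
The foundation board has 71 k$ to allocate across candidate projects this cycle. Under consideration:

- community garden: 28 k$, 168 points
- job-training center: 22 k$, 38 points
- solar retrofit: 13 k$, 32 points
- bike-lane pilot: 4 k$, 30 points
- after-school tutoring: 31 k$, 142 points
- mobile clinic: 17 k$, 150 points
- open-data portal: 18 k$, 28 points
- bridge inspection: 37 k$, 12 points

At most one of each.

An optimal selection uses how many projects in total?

4

Optimal total is 386.
community garden + job-training center + bike-lane pilot + mobile clinic hits 386 at 71 k$.
All optima have 4 projects.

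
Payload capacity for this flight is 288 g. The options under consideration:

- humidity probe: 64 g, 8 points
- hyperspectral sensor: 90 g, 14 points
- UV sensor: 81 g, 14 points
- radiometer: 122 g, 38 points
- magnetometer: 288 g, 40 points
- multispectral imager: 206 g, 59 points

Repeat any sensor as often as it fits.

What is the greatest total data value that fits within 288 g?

76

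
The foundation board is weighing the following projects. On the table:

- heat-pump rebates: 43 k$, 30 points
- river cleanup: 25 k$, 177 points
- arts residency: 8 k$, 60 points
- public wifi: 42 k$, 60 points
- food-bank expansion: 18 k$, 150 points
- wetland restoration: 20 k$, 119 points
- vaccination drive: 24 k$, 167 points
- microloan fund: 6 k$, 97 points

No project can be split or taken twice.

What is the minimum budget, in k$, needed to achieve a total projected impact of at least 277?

Minimise k$ subject to total projected impact ≥ 277.
arts residency + food-bank expansion + microloan fund reaches 307 using 32 k$.
Any bundle with less than 32 k$ falls short of 277.

32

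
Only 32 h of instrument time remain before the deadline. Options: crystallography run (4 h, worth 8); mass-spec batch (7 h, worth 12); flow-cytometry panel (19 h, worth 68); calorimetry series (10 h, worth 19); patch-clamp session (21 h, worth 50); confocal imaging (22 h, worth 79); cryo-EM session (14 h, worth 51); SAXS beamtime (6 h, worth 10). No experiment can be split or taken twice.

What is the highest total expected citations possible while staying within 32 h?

A density-first pass picks crystallography run + calorimetry series + cryo-EM session — 78 at 28 h.
The 18 h tied up in crystallography run and cryo-EM session is better spent on confocal imaging — total rises to 98 (32 h).
Nothing else within 32 h beats 98.

98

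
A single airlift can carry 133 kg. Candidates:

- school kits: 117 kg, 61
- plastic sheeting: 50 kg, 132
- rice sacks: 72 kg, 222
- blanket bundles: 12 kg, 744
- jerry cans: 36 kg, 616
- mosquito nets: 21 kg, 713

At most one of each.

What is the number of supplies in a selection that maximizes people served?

4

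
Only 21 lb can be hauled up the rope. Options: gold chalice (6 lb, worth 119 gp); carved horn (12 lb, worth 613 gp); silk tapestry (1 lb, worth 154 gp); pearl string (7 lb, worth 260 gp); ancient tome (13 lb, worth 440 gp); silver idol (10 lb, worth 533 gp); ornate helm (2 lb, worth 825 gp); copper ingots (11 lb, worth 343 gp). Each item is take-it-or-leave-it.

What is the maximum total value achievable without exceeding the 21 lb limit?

Density check — ornate helm 412.50, silk tapestry 154.00, silver idol 53.30, carved horn 51.08 are the best per lb.
The ratio ordering already packs tightly: silk tapestry + pearl string + silver idol + ornate helm, 20 lb, 1772.
The spare 1 lb is too small for any remaining item, and no exchange beats 1772.

1772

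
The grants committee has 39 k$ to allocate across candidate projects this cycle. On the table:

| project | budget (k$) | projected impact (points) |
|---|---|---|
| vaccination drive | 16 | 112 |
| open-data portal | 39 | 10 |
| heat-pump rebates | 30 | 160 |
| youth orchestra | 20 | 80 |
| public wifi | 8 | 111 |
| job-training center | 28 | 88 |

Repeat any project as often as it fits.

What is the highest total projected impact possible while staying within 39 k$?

4×public wifi uses 32 of the 39 k$ and totals 444.

444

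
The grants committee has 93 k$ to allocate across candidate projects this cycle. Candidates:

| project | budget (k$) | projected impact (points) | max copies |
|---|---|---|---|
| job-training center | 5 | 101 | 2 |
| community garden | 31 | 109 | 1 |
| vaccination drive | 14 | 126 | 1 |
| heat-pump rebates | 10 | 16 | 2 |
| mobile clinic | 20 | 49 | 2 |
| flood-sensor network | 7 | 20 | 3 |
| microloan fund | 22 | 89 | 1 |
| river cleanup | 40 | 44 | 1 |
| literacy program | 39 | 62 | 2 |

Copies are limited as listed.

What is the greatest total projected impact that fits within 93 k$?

566

The ratio ordering already packs tightly: 2×job-training center + community garden + vaccination drive + 2×flood-sensor network + microloan fund, 91 k$, 566.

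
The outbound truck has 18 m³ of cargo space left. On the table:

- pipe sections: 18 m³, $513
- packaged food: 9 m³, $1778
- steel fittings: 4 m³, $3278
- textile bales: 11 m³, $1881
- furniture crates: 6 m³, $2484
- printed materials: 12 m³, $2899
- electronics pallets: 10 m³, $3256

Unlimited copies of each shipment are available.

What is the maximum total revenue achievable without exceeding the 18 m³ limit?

13112

Ranking by ratio (revenue/m³): steel fittings 819.50, furniture crates 414.00, electronics pallets 325.60, printed materials 241.58.
Taking 4×steel fittings: 16 m³ used, 13112 in revenue.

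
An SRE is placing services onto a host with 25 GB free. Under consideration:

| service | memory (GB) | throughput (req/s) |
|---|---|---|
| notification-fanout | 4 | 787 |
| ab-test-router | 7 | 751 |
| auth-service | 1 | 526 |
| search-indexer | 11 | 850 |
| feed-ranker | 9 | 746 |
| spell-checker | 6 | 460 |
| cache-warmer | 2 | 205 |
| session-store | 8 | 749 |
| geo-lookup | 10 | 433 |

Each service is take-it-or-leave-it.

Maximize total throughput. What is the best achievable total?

Taking the top-ratio services first gives notification-fanout + ab-test-router + auth-service + cache-warmer + session-store for 3018 (22 GB).
The 8 GB tied up in session-store is better spent on search-indexer — total rises to 3119 (25 GB).
The closest alternative, notification-fanout + ab-test-router + auth-service + cache-warmer + session-store, reaches only 3018.

3119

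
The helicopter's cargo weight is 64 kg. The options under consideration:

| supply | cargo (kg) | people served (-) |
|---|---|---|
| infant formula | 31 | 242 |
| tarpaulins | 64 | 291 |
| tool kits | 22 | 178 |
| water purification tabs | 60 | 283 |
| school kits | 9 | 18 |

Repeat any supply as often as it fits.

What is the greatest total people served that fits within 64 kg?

Density check — tool kits 8.09, infant formula 7.81, water purification tabs 4.72, tarpaulins 4.55 are the best per kg.
Taking the top-ratio supplies first gives 2×tool kits + 2×school kits for 392 (62 kg).
Replace 2×tool kits and 2×school kits with 2×infant formula: the trade gains 92 net, giving 484 at 62 kg.

484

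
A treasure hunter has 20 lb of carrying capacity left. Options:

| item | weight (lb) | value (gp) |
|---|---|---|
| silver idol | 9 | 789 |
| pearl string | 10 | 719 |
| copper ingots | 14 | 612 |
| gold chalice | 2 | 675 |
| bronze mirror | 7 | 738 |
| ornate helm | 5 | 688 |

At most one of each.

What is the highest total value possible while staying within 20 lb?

2202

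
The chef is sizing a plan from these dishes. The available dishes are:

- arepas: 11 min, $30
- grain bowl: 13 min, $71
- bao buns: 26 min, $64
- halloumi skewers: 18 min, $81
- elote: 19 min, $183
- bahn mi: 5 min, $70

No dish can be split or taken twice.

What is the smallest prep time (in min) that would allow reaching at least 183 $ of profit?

Look for the lowest-prep combination reaching 183.
Taking elote gives 183 (≥ 183) for 19 min.
Below 19 min the best achievable stays under 183.

19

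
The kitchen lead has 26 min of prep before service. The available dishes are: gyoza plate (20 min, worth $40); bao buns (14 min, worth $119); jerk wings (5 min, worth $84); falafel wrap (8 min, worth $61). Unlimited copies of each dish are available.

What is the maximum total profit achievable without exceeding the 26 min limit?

420

5×jerk wings uses 25 of the 26 min and totals 420.
The spare 1 min is too small for any remaining dish, and no exchange beats 420.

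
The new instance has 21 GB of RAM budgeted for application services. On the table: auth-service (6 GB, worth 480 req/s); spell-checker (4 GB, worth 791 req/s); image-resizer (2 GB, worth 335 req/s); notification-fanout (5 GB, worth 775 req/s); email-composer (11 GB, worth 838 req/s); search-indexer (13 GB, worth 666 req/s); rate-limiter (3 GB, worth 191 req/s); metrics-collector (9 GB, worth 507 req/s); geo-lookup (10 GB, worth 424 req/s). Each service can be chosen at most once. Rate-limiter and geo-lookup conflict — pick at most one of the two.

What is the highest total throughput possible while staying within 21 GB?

Best packing: auth-service + spell-checker + image-resizer + notification-fanout + rate-limiter — 20 GB, 2572 total.
The closest alternative, spell-checker + image-resizer + notification-fanout + metrics-collector, reaches only 2408.

2572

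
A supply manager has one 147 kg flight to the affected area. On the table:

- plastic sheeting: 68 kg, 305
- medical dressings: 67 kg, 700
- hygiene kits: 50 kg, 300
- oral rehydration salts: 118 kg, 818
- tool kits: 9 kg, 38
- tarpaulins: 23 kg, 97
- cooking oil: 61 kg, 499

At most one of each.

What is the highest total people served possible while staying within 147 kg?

The ratio ordering already packs tightly: medical dressings + tool kits + cooking oil, 137 kg, 1237.

1237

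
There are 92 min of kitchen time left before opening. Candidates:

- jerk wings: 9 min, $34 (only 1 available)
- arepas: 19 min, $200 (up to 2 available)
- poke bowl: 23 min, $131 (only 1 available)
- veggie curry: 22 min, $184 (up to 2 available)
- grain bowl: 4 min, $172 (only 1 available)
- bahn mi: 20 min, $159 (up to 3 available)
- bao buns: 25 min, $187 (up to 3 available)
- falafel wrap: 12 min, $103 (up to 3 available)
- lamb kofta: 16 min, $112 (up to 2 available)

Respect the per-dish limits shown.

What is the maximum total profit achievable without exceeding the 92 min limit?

971

Greedy by ratio would take jerk wings + 2×arepas + grain bowl + 3×falafel wrap: 87 min used, total 915.
Dropping jerk wings and 2×falafel wrap frees 33 min; slotting in veggie curry + lamb kofta (38 min) lifts the total to 971 at 92 min.
Every other selection either busts 92 min or exceeds an availability limit or fails to beat 971.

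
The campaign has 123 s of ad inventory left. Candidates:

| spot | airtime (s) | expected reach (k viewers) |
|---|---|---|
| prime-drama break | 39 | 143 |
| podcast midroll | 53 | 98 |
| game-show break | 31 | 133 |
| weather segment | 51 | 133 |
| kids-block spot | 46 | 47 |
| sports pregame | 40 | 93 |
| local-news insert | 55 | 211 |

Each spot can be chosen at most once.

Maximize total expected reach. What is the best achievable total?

Taking the top-ratio spots first gives game-show break + local-news insert for 344 (86 s).
Dropping local-news insert frees 55 s; slotting in prime-drama break + weather segment (90 s) lifts the total to 409 at 121 s.
Every other selection either busts 123 s or fails to beat 409.

409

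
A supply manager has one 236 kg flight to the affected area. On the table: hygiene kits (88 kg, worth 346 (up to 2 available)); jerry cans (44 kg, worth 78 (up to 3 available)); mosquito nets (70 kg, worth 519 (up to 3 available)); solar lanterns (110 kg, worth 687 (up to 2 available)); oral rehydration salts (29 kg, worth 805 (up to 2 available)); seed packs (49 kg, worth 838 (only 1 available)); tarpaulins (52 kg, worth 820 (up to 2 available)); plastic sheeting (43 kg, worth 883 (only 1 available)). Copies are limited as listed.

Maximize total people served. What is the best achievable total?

4166

The ratio heuristic lands on 2×oral rehydration salts + seed packs + tarpaulins + plastic sheeting (4151) but leaves 34 kg idle.
The 29 kg tied up in oral rehydration salts is better spent on tarpaulins — total rises to 4166 (225 kg).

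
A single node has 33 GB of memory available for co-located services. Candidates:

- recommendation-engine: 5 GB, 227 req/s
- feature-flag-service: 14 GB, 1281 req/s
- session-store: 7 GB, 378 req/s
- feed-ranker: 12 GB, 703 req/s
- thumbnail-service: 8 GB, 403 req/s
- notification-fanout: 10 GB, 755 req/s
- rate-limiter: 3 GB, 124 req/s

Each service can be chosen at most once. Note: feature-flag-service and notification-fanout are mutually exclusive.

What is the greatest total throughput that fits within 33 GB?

2362

By throughput per GB: feature-flag-service 91.50, notification-fanout 75.50, feed-ranker 58.58, session-store 54.00 lead.
Best packing: feature-flag-service + session-store + feed-ranker — 33 GB, 2362 total.
Runner-up recommendation-engine + feature-flag-service + feed-ranker tops out at 2211.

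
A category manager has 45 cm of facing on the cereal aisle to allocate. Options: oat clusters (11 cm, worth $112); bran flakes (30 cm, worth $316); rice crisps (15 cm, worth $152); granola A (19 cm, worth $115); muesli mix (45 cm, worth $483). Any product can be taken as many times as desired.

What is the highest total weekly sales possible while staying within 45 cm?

483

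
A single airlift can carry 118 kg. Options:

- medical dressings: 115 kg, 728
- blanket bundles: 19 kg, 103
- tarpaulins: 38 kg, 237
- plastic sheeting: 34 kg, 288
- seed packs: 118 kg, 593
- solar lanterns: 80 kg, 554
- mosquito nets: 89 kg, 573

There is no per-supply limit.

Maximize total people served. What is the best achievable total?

Ranking by ratio (people served/kg): plastic sheeting 8.47, solar lanterns 6.92, mosquito nets 6.44, medical dressings 6.33.
The ratio ordering already packs tightly: 3×plastic sheeting, 102 kg, 864.
Nothing else within 118 kg beats 864.

864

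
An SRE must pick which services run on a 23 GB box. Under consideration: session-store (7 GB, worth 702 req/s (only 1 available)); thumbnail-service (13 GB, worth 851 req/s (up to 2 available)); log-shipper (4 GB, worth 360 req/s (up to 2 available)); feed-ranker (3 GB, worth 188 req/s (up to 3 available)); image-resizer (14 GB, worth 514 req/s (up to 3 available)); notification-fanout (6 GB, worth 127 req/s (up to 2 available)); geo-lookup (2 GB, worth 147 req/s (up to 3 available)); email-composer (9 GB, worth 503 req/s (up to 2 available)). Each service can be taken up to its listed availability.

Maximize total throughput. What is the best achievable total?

Greedy by ratio would take session-store + 2×log-shipper + 3×geo-lookup: 21 GB used, total 1863.
Dropping 2×geo-lookup frees 4 GB; slotting in 2×feed-ranker (6 GB) lifts the total to 1945 at 23 GB.

1945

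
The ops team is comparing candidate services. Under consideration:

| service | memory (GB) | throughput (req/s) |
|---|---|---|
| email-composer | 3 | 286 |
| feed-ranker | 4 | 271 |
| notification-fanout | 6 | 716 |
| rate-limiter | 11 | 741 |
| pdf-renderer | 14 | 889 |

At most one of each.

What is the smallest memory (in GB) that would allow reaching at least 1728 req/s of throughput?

20

Look for the lowest-memory combination reaching 1728.
email-composer + notification-fanout + rate-limiter: 1743 throughput at 20 GB.
Any bundle with less than 20 GB falls short of 1728.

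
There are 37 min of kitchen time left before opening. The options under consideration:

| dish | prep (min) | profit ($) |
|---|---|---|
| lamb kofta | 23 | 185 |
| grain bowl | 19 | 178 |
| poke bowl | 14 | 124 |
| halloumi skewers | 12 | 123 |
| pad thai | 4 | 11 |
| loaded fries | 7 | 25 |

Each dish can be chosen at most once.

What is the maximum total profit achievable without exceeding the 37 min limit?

313

By profit per min: halloumi skewers 10.25, grain bowl 9.37, poke bowl 8.86 lead.
A density-first pass picks grain bowl + halloumi skewers + pad thai — 312 at 35 min.
The 12 min tied up in halloumi skewers is better spent on poke bowl — total rises to 313 (37 min).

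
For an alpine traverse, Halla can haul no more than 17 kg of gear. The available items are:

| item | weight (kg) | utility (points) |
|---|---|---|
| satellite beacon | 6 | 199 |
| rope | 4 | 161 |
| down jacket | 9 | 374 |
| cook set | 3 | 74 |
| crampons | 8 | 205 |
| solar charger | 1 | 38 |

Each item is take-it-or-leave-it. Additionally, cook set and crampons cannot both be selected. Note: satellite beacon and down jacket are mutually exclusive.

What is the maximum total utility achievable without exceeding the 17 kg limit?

647

Taking rope + down jacket + cook set + solar charger: 17 kg used, 647 in utility.
Every other selection either busts 17 kg or breaks a pairing rule or fails to beat 647.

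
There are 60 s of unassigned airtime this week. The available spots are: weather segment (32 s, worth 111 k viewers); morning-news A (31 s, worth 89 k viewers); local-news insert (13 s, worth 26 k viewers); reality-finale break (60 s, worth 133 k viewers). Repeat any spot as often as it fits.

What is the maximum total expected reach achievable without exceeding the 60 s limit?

By expected reach per s: weather segment 3.47, morning-news A 2.87, reality-finale break 2.22 lead.
The ratio ordering already packs tightly: weather segment + 2×local-news insert, 58 s, 163.
Nothing else within 60 s beats 163.

163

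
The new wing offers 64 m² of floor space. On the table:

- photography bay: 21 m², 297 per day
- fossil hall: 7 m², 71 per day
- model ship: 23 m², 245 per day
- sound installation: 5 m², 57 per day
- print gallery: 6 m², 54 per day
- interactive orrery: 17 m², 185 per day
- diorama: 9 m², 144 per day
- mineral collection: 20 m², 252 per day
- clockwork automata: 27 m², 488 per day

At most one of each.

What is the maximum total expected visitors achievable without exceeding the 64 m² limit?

Filling by ratio: photography bay + sound installation + diorama + clockwork automata for 986, with 2 m² left unused.
Replace sound installation with fossil hall: the trade gains 14 net, giving 1000 at 64 m².

1000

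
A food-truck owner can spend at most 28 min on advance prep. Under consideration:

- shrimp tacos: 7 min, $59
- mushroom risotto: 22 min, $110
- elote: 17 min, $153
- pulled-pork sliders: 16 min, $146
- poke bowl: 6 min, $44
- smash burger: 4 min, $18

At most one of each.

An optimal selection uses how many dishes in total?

3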